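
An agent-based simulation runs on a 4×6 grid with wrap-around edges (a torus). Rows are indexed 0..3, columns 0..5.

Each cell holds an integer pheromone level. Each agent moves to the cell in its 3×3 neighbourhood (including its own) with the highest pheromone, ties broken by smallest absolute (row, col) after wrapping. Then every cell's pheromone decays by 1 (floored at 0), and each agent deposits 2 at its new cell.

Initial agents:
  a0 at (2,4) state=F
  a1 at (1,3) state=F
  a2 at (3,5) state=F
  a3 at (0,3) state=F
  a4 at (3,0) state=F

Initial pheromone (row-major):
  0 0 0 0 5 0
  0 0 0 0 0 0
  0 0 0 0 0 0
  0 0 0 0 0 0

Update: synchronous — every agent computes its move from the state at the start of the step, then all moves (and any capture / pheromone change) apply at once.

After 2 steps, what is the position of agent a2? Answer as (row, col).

(0, 4)

t=1: a0@(1,3) a1@(0,4) a2@(0,4) a3@(0,4) a4@(0,0) | pheromone: 2 0 0 0 10 0 / 0 0 0 2 0 0 / 0 0 0 0 0 0 / 0 0 0 0 0 0
t=2: a0@(0,4) a1@(0,4) a2@(0,4) a3@(0,4) a4@(0,0) | pheromone: 3 0 0 0 17 0 / 0 0 0 1 0 0 / 0 0 0 0 0 0 / 0 0 0 0 0 0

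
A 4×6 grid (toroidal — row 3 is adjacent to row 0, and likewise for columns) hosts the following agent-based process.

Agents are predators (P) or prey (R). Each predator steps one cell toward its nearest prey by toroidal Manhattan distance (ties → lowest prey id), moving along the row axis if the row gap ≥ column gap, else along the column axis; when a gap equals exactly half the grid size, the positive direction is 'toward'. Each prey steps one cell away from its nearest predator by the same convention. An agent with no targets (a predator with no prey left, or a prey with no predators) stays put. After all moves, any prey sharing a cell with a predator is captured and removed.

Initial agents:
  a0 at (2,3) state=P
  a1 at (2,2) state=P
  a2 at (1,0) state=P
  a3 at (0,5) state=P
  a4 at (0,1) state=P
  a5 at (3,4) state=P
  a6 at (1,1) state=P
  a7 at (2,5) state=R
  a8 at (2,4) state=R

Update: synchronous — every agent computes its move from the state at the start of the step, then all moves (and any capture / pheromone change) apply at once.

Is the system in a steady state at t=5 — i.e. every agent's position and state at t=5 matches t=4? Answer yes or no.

t=1: a0@(2,4):P a1@(2,3):P a2@(2,0):P a3@(1,5):P a4@(1,1):P a5@(2,4):P a6@(1,0):P a8@(2,5):R
t=2: a0@(2,5):P a1@(2,4):P a2@(2,5):P a3@(2,5):P a4@(1,0):P a5@(2,5):P a6@(2,0):P
t=3: (unchanged — steady state)

yes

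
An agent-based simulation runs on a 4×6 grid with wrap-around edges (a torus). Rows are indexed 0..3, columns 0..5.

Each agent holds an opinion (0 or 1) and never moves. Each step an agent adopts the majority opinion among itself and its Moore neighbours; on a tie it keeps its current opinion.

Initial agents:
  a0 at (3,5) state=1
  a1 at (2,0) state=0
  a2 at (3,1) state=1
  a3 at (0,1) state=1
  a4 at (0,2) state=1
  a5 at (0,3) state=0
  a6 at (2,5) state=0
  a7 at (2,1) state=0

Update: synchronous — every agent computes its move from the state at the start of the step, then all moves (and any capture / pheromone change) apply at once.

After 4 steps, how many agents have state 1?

3

t=1: a0@(3,5):0 a1@(2,0):0 a2@(3,1):1 a3@(0,1):1 a4@(0,2):1 a5@(0,3):0 a6@(2,5):0 a7@(2,1):0
t=2: (unchanged — steady state)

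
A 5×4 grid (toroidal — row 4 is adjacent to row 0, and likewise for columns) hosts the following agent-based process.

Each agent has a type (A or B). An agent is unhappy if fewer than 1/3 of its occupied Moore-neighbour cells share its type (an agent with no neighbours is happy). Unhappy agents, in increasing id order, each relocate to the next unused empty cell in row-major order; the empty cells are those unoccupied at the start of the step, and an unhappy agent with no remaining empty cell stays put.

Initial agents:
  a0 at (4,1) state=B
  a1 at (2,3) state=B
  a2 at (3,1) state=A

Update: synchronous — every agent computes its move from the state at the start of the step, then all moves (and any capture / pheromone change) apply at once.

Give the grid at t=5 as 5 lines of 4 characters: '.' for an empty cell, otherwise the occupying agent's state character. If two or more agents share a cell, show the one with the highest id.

t=1: a0@(0,0):B a1@(2,3):B a2@(0,1):A
t=2: a0@(0,2):B a1@(2,3):B a2@(0,3):A
t=3: a0@(0,0):B a1@(2,3):B a2@(0,1):A
t=4: a0@(0,2):B a1@(2,3):B a2@(0,3):A
t=5: a0@(0,0):B a1@(2,3):B a2@(0,1):A

BA..
....
...B
....
....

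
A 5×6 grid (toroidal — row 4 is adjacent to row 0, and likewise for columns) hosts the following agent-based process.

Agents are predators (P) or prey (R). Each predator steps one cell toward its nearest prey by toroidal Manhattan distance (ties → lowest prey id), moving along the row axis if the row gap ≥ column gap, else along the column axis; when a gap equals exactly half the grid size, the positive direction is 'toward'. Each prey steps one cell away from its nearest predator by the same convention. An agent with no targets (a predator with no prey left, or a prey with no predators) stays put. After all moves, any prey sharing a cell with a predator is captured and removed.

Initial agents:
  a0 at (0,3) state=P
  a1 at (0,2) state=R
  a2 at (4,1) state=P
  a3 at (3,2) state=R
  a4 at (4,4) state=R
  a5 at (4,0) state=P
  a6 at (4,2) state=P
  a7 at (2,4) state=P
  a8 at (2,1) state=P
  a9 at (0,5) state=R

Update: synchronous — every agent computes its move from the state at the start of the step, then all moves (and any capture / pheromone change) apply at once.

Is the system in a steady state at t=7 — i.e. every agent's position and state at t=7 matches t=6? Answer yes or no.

yes

t=1: a0@(0,2):P a2@(0,1):P a3@(2,2):R a5@(4,5):P a6@(0,2):P a7@(3,4):P a8@(3,1):P a9@(0,0):R
t=2: a0@(1,2):P a2@(0,0):P a3@(3,2):R a5@(0,5):P a6@(1,2):P a7@(3,3):P a8@(2,1):P
t=3: a0@(2,2):P a2@(4,0):P a5@(0,0):P a6@(2,2):P a7@(3,2):P a8@(3,1):P
t=4: (unchanged — steady state)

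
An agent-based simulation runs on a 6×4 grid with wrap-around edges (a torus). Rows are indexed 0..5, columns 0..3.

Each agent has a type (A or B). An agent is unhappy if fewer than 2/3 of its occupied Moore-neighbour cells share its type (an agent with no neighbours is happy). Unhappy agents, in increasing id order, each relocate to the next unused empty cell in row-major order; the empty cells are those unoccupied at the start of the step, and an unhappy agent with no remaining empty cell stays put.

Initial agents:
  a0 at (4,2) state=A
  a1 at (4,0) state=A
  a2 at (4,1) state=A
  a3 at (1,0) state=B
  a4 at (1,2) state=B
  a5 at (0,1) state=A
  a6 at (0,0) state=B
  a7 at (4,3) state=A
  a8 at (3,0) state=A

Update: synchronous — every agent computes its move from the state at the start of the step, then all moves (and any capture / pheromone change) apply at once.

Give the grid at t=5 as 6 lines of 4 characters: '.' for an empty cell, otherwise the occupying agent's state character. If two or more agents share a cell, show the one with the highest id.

.ABB
...B
....
A...
AAAA
....

t=1: a0@(4,2):A a1@(4,0):A a2@(4,1):A a3@(0,2):B a4@(0,3):B a5@(1,1):A a6@(1,3):B a7@(4,3):A a8@(3,0):A
t=2: a0@(4,2):A a1@(4,0):A a2@(4,1):A a3@(0,2):B a4@(0,3):B a5@(0,0):A a6@(1,3):B a7@(4,3):A a8@(3,0):A
t=3: a0@(4,2):A a1@(4,0):A a2@(4,1):A a3@(0,2):B a4@(0,3):B a5@(0,1):A a6@(1,3):B a7@(4,3):A a8@(3,0):A
t=4: a0@(4,2):A a1@(4,0):A a2@(4,1):A a3@(0,2):B a4@(0,3):B a5@(0,0):A a6@(1,3):B a7@(4,3):A a8@(3,0):A
t=5: a0@(4,2):A a1@(4,0):A a2@(4,1):A a3@(0,2):B a4@(0,3):B a5@(0,1):A a6@(1,3):B a7@(4,3):A a8@(3,0):A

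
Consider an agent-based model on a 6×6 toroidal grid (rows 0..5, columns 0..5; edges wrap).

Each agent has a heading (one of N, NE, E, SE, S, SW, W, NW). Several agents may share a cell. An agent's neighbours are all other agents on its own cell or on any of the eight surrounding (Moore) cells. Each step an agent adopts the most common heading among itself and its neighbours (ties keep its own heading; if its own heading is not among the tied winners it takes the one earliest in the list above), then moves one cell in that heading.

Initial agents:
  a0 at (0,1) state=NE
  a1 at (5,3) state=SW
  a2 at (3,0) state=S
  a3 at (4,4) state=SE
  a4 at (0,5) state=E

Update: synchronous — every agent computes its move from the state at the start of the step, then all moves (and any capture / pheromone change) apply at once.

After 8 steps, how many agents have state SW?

t=1: a0@(5,2):NE a1@(0,2):SW a2@(4,0):S a3@(5,5):SE a4@(0,0):E
t=2: a0@(4,3):NE a1@(1,1):SW a2@(5,0):S a3@(0,0):SE a4@(0,1):E
t=3: a0@(3,4):NE a1@(2,0):SW a2@(0,0):S a3@(1,1):SE a4@(0,2):E
t=4: a0@(2,5):NE a1@(3,5):SW a2@(1,0):S a3@(2,2):SE a4@(0,3):E
t=5: a0@(1,0):NE a1@(4,4):SW a2@(2,0):S a3@(3,3):SE a4@(0,4):E
t=6: a0@(0,1):NE a1@(5,3):SW a2@(3,0):S a3@(4,4):SE a4@(0,5):E
t=7: a0@(5,2):NE a1@(0,2):SW a2@(4,0):S a3@(5,5):SE a4@(0,0):E
t=8: a0@(4,3):NE a1@(1,1):SW a2@(5,0):S a3@(0,0):SE a4@(0,1):E

1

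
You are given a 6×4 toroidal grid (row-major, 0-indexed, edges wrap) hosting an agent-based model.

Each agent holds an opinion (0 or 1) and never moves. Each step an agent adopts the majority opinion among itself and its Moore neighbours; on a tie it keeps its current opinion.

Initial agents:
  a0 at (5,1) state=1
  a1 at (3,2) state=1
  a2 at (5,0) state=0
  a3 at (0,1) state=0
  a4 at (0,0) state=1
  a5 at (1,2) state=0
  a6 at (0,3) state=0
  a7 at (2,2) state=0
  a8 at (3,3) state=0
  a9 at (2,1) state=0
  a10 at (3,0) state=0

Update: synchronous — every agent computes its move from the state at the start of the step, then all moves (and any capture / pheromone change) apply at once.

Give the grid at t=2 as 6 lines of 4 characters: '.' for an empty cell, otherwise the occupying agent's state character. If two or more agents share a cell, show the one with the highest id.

00.0
..0.
.00.
0.00
....
00..

t=1: a0@(5,1):1 a1@(3,2):0 a2@(5,0):0 a3@(0,1):0 a4@(0,0):0 a5@(1,2):0 a6@(0,3):0 a7@(2,2):0 a8@(3,3):0 a9@(2,1):0 a10@(3,0):0
t=2: a0@(5,1):0 a1@(3,2):0 a2@(5,0):0 a3@(0,1):0 a4@(0,0):0 a5@(1,2):0 a6@(0,3):0 a7@(2,2):0 a8@(3,3):0 a9@(2,1):0 a10@(3,0):0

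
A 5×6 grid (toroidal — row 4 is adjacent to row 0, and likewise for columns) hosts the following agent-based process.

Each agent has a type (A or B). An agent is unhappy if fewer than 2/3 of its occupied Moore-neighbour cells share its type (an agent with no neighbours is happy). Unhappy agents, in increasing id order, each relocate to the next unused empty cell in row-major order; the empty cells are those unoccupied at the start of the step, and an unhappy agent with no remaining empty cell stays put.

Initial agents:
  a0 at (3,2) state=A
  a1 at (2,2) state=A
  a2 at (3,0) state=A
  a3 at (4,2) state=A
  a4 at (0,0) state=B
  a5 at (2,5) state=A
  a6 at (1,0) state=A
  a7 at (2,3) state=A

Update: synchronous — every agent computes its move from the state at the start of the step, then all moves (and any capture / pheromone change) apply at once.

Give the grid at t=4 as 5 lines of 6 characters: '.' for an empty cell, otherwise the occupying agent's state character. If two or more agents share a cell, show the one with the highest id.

t=1: a0@(3,2):A a1@(2,2):A a2@(3,0):A a3@(4,2):A a4@(0,1):B a5@(2,5):A a6@(0,2):A a7@(2,3):A
t=2: a0@(3,2):A a1@(2,2):A a2@(3,0):A a3@(4,2):A a4@(0,0):B a5@(2,5):A a6@(0,3):A a7@(2,3):A
t=3: (unchanged — steady state)

B..A..
......
..AA.A
A.A...
..A...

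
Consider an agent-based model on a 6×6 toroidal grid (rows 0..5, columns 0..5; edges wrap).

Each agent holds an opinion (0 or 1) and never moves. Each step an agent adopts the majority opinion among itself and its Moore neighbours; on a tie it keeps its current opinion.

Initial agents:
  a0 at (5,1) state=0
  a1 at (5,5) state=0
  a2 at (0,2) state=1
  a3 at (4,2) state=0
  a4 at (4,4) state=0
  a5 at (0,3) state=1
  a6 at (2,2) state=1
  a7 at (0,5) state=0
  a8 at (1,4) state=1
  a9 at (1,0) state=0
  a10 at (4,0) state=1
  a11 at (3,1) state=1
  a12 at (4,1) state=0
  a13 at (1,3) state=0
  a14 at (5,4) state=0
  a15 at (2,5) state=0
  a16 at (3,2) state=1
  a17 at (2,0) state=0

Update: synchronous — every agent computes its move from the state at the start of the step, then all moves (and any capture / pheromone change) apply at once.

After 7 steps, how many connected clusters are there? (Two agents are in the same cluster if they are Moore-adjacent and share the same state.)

t=1: a0@(5,1):0 a1@(5,5):0 a2@(0,2):1 a3@(4,2):0 a4@(4,4):0 a5@(0,3):1 a6@(2,2):1 a7@(0,5):0 a8@(1,4):0 a9@(1,0):0 a10@(4,0):0 a11@(3,1):1 a12@(4,1):0 a13@(1,3):1 a14@(5,4):0 a15@(2,5):0 a16@(3,2):1 a17@(2,0):0
t=2: a0@(5,1):0 a1@(5,5):0 a2@(0,2):1 a3@(4,2):0 a4@(4,4):0 a5@(0,3):1 a6@(2,2):1 a7@(0,5):0 a8@(1,4):0 a9@(1,0):0 a10@(4,0):0 a11@(3,1):0 a12@(4,1):0 a13@(1,3):1 a14@(5,4):0 a15@(2,5):0 a16@(3,2):1 a17@(2,0):0
t=3: a0@(5,1):0 a1@(5,5):0 a2@(0,2):1 a3@(4,2):0 a4@(4,4):0 a5@(0,3):1 a6@(2,2):1 a7@(0,5):0 a8@(1,4):0 a9@(1,0):0 a10@(4,0):0 a11@(3,1):0 a12@(4,1):0 a13@(1,3):1 a14@(5,4):0 a15@(2,5):0 a16@(3,2):0 a17@(2,0):0
t=4: (unchanged — steady state)

2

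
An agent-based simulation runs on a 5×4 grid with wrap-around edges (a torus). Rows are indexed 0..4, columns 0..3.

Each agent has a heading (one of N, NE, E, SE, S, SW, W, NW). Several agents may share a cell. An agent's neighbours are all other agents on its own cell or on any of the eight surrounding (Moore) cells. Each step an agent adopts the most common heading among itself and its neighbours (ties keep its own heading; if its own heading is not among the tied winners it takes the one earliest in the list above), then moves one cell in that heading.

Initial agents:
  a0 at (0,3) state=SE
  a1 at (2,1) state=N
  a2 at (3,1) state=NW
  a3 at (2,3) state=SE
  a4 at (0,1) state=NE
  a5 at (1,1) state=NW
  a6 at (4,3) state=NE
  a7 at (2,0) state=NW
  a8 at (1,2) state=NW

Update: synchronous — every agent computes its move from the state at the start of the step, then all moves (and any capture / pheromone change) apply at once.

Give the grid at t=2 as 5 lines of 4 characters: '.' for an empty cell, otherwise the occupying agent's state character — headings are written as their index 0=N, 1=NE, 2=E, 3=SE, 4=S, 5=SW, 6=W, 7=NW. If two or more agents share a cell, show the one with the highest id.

.777
...7
...7
...7
7..7

t=1: a0@(1,0):SE a1@(1,0):NW a2@(2,0):NW a3@(1,2):NW a4@(4,0):NW a5@(0,0):NW a6@(3,0):NE a7@(1,3):NW a8@(0,1):NW
t=2: a0@(0,3):NW a1@(0,3):NW a2@(1,3):NW a3@(0,1):NW a4@(3,3):NW a5@(4,3):NW a6@(2,3):NW a7@(0,2):NW a8@(4,0):NW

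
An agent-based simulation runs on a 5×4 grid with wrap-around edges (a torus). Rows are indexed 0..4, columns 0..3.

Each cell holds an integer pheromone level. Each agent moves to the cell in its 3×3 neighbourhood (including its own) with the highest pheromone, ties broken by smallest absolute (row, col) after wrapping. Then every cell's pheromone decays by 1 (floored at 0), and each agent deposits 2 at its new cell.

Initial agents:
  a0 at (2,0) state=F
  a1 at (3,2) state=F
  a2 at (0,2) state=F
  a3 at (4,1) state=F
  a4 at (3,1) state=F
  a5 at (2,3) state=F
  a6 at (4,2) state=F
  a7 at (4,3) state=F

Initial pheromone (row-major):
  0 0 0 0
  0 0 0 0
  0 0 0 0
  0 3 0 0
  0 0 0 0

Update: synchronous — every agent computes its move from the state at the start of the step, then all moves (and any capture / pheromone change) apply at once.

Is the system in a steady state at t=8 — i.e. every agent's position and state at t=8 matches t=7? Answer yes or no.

t=1: a0@(3,1) a1@(3,1) a2@(0,1) a3@(3,1) a4@(3,1) a5@(1,0) a6@(3,1) a7@(0,0) | pheromone: 2 2 0 0 / 2 0 0 0 / 0 0 0 0 / 0 12 0 0 / 0 0 0 0
t=2: a0@(3,1) a1@(3,1) a2@(0,0) a3@(3,1) a4@(3,1) a5@(0,0) a6@(3,1) a7@(0,0) | pheromone: 7 1 0 0 / 1 0 0 0 / 0 0 0 0 / 0 21 0 0 / 0 0 0 0
t=3: a0@(3,1) a1@(3,1) a2@(0,0) a3@(3,1) a4@(3,1) a5@(0,0) a6@(3,1) a7@(0,0) | pheromone: 12 0 0 0 / 0 0 0 0 / 0 0 0 0 / 0 30 0 0 / 0 0 0 0
t=4: a0@(3,1) a1@(3,1) a2@(0,0) a3@(3,1) a4@(3,1) a5@(0,0) a6@(3,1) a7@(0,0) | pheromone: 17 0 0 0 / 0 0 0 0 / 0 0 0 0 / 0 39 0 0 / 0 0 0 0
t=5: a0@(3,1) a1@(3,1) a2@(0,0) a3@(3,1) a4@(3,1) a5@(0,0) a6@(3,1) a7@(0,0) | pheromone: 22 0 0 0 / 0 0 0 0 / 0 0 0 0 / 0 48 0 0 / 0 0 0 0
t=6: a0@(3,1) a1@(3,1) a2@(0,0) a3@(3,1) a4@(3,1) a5@(0,0) a6@(3,1) a7@(0,0) | pheromone: 27 0 0 0 / 0 0 0 0 / 0 0 0 0 / 0 57 0 0 / 0 0 0 0
t=7: a0@(3,1) a1@(3,1) a2@(0,0) a3@(3,1) a4@(3,1) a5@(0,0) a6@(3,1) a7@(0,0) | pheromone: 32 0 0 0 / 0 0 0 0 / 0 0 0 0 / 0 66 0 0 / 0 0 0 0
t=8: a0@(3,1) a1@(3,1) a2@(0,0) a3@(3,1) a4@(3,1) a5@(0,0) a6@(3,1) a7@(0,0) | pheromone: 37 0 0 0 / 0 0 0 0 / 0 0 0 0 / 0 75 0 0 / 0 0 0 0

yes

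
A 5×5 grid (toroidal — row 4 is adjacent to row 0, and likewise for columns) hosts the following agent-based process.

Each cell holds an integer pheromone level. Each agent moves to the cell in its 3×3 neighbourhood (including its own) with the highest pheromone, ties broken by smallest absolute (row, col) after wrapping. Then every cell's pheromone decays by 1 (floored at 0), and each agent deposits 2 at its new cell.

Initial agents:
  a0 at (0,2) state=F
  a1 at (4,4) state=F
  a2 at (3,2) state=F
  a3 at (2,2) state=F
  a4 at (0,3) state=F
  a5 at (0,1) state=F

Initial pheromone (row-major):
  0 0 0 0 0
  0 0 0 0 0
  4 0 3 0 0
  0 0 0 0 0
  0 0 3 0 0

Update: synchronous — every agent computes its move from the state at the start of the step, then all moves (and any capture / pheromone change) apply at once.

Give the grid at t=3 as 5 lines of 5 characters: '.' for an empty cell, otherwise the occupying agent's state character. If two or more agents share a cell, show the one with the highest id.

F....
.....
..F..
.....
..F..

t=1: a0@(4,2) a1@(0,0) a2@(2,2) a3@(2,2) a4@(4,2) a5@(4,2) | pheromone: 2 0 0 0 0 / 0 0 0 0 0 / 3 0 6 0 0 / 0 0 0 0 0 / 0 0 8 0 0
t=2: a0@(4,2) a1@(0,0) a2@(2,2) a3@(2,2) a4@(4,2) a5@(4,2) | pheromone: 3 0 0 0 0 / 0 0 0 0 0 / 2 0 9 0 0 / 0 0 0 0 0 / 0 0 13 0 0
t=3: a0@(4,2) a1@(0,0) a2@(2,2) a3@(2,2) a4@(4,2) a5@(4,2) | pheromone: 4 0 0 0 0 / 0 0 0 0 0 / 1 0 12 0 0 / 0 0 0 0 0 / 0 0 18 0 0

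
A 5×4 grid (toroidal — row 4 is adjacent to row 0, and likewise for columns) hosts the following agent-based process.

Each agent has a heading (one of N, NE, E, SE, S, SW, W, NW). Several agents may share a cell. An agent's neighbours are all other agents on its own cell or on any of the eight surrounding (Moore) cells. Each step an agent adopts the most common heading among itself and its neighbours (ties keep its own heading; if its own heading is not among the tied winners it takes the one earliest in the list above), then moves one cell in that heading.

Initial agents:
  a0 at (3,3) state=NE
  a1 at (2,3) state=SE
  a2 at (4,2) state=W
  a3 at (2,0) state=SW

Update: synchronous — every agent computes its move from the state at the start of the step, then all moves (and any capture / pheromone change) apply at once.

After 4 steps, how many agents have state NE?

1

t=1: a0@(2,0):NE a1@(3,0):SE a2@(4,1):W a3@(3,3):SW
t=2: a0@(1,1):NE a1@(4,1):SE a2@(4,0):W a3@(4,2):SW
t=3: a0@(0,2):NE a1@(0,2):SE a2@(4,3):W a3@(0,1):SW
t=4: a0@(4,3):NE a1@(1,3):SE a2@(4,2):W a3@(1,0):SW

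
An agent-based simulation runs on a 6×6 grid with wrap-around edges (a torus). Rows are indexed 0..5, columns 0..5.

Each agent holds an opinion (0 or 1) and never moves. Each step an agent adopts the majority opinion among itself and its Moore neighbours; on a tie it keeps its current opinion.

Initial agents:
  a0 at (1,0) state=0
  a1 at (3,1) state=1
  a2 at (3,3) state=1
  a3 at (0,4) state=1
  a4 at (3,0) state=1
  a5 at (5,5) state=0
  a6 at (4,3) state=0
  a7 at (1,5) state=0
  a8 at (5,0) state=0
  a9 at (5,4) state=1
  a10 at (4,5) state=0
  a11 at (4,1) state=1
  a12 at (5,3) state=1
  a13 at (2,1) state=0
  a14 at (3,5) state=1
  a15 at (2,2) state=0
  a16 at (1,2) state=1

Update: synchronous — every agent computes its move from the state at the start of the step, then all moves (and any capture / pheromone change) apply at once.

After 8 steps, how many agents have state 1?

9

t=1: a0@(1,0):0 a1@(3,1):1 a2@(3,3):0 a3@(0,4):1 a4@(3,0):1 a5@(5,5):0 a6@(4,3):1 a7@(1,5):0 a8@(5,0):0 a9@(5,4):1 a10@(4,5):0 a11@(4,1):1 a12@(5,3):1 a13@(2,1):0 a14@(3,5):1 a15@(2,2):1 a16@(1,2):0
t=2: a0@(1,0):0 a1@(3,1):1 a2@(3,3):1 a3@(0,4):1 a4@(3,0):1 a5@(5,5):0 a6@(4,3):1 a7@(1,5):0 a8@(5,0):0 a9@(5,4):1 a10@(4,5):0 a11@(4,1):1 a12@(5,3):1 a13@(2,1):0 a14@(3,5):1 a15@(2,2):0 a16@(1,2):0
t=3: (unchanged — steady state)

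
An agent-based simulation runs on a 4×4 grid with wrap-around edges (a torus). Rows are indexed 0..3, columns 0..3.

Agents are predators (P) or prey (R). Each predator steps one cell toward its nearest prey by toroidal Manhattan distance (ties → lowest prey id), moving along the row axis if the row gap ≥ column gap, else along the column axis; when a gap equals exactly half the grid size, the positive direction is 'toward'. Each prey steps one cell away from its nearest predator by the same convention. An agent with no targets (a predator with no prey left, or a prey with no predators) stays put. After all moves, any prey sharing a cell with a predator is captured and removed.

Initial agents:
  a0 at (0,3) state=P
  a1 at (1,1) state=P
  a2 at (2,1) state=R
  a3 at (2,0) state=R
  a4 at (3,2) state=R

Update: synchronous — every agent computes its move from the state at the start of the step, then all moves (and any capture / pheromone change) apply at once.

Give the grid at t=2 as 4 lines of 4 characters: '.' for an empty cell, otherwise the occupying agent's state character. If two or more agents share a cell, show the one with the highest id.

t=1: a0@(3,3):P a1@(2,1):P a2@(3,1):R a3@(3,0):R a4@(2,2):R
t=2: a0@(3,0):P a1@(3,1):P a2@(0,1):R a4@(2,3):R

.R..
....
...R
PP..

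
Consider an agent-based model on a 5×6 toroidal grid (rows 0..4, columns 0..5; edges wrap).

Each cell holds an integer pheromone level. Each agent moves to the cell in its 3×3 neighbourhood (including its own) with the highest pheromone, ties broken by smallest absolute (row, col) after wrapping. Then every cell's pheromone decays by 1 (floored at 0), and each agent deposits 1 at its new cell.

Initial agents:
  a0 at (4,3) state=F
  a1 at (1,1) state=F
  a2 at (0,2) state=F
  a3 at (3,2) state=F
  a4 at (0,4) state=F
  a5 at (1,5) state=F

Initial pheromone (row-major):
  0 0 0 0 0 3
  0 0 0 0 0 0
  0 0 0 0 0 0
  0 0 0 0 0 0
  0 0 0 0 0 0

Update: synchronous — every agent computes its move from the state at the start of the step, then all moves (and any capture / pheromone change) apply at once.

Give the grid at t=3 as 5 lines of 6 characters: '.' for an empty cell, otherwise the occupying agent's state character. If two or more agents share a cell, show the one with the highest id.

F....F
......
.F....
......
......

t=1: a0@(0,2) a1@(0,0) a2@(0,1) a3@(2,1) a4@(0,5) a5@(0,5) | pheromone: 1 1 1 0 0 4 / 0 0 0 0 0 0 / 0 1 0 0 0 0 / 0 0 0 0 0 0 / 0 0 0 0 0 0
t=2: a0@(0,1) a1@(0,5) a2@(0,0) a3@(2,1) a4@(0,5) a5@(0,5) | pheromone: 1 1 0 0 0 6 / 0 0 0 0 0 0 / 0 1 0 0 0 0 / 0 0 0 0 0 0 / 0 0 0 0 0 0
t=3: a0@(0,0) a1@(0,5) a2@(0,5) a3@(2,1) a4@(0,5) a5@(0,5) | pheromone: 1 0 0 0 0 9 / 0 0 0 0 0 0 / 0 1 0 0 0 0 / 0 0 0 0 0 0 / 0 0 0 0 0 0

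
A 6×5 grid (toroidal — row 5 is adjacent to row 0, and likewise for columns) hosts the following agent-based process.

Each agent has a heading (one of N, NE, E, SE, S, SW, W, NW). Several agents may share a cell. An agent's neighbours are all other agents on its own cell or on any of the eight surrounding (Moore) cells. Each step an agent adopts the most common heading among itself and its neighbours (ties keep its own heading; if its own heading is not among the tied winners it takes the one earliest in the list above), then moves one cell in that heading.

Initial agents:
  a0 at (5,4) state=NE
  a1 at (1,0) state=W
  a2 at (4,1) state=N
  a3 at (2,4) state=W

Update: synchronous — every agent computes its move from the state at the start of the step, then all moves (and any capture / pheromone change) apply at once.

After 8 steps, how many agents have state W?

4

t=1: a0@(4,0):NE a1@(1,4):W a2@(3,1):N a3@(2,3):W
t=2: a0@(3,1):NE a1@(1,3):W a2@(2,1):N a3@(2,2):W
t=3: a0@(2,2):NE a1@(1,2):W a2@(1,1):N a3@(2,1):W
t=4: a0@(2,1):W a1@(1,1):W a2@(1,0):W a3@(2,0):W
t=5: a0@(2,0):W a1@(1,0):W a2@(1,4):W a3@(2,4):W
t=6: a0@(2,4):W a1@(1,4):W a2@(1,3):W a3@(2,3):W
t=7: a0@(2,3):W a1@(1,3):W a2@(1,2):W a3@(2,2):W
t=8: a0@(2,2):W a1@(1,2):W a2@(1,1):W a3@(2,1):W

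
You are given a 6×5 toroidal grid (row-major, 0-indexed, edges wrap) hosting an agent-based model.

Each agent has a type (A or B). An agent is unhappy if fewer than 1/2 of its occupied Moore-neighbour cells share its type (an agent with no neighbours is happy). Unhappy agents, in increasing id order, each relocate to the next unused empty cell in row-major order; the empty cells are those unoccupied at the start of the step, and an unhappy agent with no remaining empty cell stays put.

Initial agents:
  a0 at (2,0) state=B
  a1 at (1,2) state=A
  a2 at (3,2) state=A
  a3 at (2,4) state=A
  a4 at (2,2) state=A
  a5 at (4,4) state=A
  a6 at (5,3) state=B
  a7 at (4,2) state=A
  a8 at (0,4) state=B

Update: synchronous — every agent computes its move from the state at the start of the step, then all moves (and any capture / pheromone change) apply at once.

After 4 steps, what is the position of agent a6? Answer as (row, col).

t=1: a0@(0,0):B a1@(1,2):A a2@(3,2):A a3@(0,1):A a4@(2,2):A a5@(0,2):A a6@(0,3):B a7@(4,2):A a8@(0,4):B
t=2: a0@(0,0):B a1@(1,2):A a2@(3,2):A a3@(0,1):A a4@(2,2):A a5@(0,2):A a6@(1,0):B a7@(4,2):A a8@(0,4):B
t=3: (unchanged — steady state)

(1, 0)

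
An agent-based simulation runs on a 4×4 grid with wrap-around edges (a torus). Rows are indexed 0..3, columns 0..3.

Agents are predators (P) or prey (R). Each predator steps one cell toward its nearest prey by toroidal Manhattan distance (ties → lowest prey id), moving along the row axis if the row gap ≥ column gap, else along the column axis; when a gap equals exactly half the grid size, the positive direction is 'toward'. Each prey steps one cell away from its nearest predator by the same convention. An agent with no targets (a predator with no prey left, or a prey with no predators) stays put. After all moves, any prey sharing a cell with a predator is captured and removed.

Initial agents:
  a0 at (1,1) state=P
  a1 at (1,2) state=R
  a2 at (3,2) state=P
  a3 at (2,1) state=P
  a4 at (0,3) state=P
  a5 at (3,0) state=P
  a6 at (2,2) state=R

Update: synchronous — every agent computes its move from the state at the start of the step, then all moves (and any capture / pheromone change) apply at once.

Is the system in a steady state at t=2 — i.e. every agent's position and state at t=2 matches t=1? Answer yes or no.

yes

t=1: a0@(1,2):P a2@(2,2):P a3@(2,2):P a4@(1,3):P a5@(3,1):P
t=2: (unchanged — steady state)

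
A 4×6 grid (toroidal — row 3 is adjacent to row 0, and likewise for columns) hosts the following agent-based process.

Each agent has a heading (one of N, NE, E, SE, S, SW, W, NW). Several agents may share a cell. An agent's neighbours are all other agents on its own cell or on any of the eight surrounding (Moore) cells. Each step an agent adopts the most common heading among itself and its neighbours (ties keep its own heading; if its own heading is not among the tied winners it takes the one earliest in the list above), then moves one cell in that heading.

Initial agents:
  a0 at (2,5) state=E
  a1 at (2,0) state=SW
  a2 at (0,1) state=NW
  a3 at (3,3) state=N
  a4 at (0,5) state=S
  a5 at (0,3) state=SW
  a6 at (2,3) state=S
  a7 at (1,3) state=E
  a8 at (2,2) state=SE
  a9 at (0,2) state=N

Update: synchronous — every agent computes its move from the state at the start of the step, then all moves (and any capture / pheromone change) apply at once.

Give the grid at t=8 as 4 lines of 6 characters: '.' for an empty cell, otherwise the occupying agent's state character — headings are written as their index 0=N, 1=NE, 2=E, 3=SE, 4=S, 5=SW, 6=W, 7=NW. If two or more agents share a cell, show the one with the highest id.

t=1: a0@(2,0):E a1@(3,5):SW a2@(3,0):NW a3@(2,3):N a4@(1,5):S a5@(3,3):N a6@(3,3):S a7@(1,4):E a8@(3,3):SE a9@(3,2):N
t=2: a0@(2,1):E a1@(0,4):SW a2@(2,5):NW a3@(1,3):N a4@(1,0):E a5@(2,3):N a6@(2,3):N a7@(1,5):E a8@(2,3):N a9@(2,2):N
t=3: a0@(2,2):E a1@(1,3):SW a2@(2,0):E a3@(0,3):N a4@(1,1):E a5@(1,3):N a6@(1,3):N a7@(1,0):E a8@(1,3):N a9@(1,2):N
t=4: a0@(1,2):N a1@(0,3):N a2@(2,1):E a3@(3,3):N a4@(1,2):E a5@(0,3):N a6@(0,3):N a7@(1,1):E a8@(0,3):N a9@(0,2):N
t=5: a0@(0,2):N a1@(3,3):N a2@(2,2):E a3@(2,3):N a4@(0,2):N a5@(3,3):N a6@(3,3):N a7@(1,2):E a8@(3,3):N a9@(3,2):N
t=6: a0@(3,2):N a1@(2,3):N a2@(1,2):N a3@(1,3):N a4@(3,2):N a5@(2,3):N a6@(2,3):N a7@(0,2):N a8@(2,3):N a9@(2,2):N
t=7: a0@(2,2):N a1@(1,3):N a2@(0,2):N a3@(0,3):N a4@(2,2):N a5@(1,3):N a6@(1,3):N a7@(3,2):N a8@(1,3):N a9@(1,2):N
t=8: a0@(1,2):N a1@(0,3):N a2@(3,2):N a3@(3,3):N a4@(1,2):N a5@(0,3):N a6@(0,3):N a7@(2,2):N a8@(0,3):N a9@(0,2):N

..00..
..0...
..0...
..00..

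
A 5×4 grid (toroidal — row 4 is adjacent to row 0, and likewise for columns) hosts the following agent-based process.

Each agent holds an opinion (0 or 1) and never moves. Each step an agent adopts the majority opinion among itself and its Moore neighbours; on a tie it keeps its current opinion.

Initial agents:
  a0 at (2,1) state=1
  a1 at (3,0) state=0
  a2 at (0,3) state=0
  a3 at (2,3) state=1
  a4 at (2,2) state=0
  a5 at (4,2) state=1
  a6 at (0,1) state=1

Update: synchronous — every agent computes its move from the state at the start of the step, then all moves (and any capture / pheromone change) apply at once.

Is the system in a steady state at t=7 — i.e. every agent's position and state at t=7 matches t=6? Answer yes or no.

no

t=1: a0@(2,1):0 a1@(3,0):1 a2@(0,3):0 a3@(2,3):0 a4@(2,2):1 a5@(4,2):1 a6@(0,1):1
t=2: a0@(2,1):1 a1@(3,0):0 a2@(0,3):0 a3@(2,3):1 a4@(2,2):0 a5@(4,2):1 a6@(0,1):1
t=3: a0@(2,1):0 a1@(3,0):1 a2@(0,3):0 a3@(2,3):0 a4@(2,2):1 a5@(4,2):1 a6@(0,1):1
t=4: a0@(2,1):1 a1@(3,0):0 a2@(0,3):0 a3@(2,3):1 a4@(2,2):0 a5@(4,2):1 a6@(0,1):1
t=5: a0@(2,1):0 a1@(3,0):1 a2@(0,3):0 a3@(2,3):0 a4@(2,2):1 a5@(4,2):1 a6@(0,1):1
t=6: a0@(2,1):1 a1@(3,0):0 a2@(0,3):0 a3@(2,3):1 a4@(2,2):0 a5@(4,2):1 a6@(0,1):1
t=7: a0@(2,1):0 a1@(3,0):1 a2@(0,3):0 a3@(2,3):0 a4@(2,2):1 a5@(4,2):1 a6@(0,1):1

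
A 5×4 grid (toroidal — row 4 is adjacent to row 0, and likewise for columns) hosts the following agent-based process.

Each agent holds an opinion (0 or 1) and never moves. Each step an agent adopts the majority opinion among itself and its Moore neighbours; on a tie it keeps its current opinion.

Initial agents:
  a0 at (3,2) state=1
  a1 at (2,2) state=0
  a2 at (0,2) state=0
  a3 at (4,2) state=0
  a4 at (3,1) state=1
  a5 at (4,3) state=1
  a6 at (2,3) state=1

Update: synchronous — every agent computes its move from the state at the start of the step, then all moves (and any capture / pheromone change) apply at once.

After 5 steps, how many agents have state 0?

t=1: a0@(3,2):1 a1@(2,2):1 a2@(0,2):0 a3@(4,2):1 a4@(3,1):1 a5@(4,3):1 a6@(2,3):1
t=2: a0@(3,2):1 a1@(2,2):1 a2@(0,2):1 a3@(4,2):1 a4@(3,1):1 a5@(4,3):1 a6@(2,3):1
t=3: (unchanged — steady state)

0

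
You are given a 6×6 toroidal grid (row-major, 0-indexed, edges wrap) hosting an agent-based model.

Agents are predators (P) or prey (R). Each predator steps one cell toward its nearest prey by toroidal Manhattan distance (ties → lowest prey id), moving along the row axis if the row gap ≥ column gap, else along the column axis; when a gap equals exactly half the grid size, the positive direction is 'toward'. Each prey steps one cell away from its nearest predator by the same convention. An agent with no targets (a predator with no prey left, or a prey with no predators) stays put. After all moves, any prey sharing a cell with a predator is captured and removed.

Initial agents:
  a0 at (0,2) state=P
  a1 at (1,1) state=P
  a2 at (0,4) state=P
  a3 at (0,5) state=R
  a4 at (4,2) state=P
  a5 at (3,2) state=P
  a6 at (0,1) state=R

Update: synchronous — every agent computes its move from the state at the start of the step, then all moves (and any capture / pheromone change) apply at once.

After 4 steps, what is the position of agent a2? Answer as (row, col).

(0, 4)

t=1: a0@(0,1):P a1@(0,1):P a2@(0,5):P a3@(0,0):R a4@(5,2):P a5@(4,2):P a6@(0,0):R
t=2: a0@(0,0):P a1@(0,0):P a2@(0,0):P a3@(0,5):R a4@(5,1):P a5@(5,2):P a6@(0,5):R
t=3: a0@(0,5):P a1@(0,5):P a2@(0,5):P a3@(0,4):R a4@(5,0):P a5@(5,3):P a6@(0,4):R
t=4: a0@(0,4):P a1@(0,4):P a2@(0,4):P a4@(5,5):P a5@(0,3):P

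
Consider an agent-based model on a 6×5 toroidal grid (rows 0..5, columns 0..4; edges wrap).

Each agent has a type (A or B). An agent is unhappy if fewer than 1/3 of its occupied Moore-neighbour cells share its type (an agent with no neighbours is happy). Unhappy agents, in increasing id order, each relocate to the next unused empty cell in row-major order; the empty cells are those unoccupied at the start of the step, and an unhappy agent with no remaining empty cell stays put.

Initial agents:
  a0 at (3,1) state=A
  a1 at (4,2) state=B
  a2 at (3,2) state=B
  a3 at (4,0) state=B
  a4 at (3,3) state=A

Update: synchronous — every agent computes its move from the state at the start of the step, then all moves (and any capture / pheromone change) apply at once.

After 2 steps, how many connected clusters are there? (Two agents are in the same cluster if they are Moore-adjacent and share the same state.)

t=1: a0@(0,0):A a1@(4,2):B a2@(3,2):B a3@(0,1):B a4@(0,2):A
t=2: a0@(0,3):A a1@(4,2):B a2@(3,2):B a3@(0,4):B a4@(1,0):A

4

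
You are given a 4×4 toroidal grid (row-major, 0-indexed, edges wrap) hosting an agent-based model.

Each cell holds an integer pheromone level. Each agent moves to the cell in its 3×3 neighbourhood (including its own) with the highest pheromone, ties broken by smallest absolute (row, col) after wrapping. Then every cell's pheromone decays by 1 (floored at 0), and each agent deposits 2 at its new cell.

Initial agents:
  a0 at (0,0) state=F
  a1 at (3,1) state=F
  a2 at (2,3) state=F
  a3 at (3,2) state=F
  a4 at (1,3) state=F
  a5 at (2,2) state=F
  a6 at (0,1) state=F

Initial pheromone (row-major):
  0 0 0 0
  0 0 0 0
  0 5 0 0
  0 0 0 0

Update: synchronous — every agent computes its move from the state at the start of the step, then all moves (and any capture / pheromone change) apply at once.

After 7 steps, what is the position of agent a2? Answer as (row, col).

t=1: a0@(0,0) a1@(2,1) a2@(1,0) a3@(2,1) a4@(0,0) a5@(2,1) a6@(0,0) | pheromone: 6 0 0 0 / 2 0 0 0 / 0 10 0 0 / 0 0 0 0
t=2: a0@(0,0) a1@(2,1) a2@(2,1) a3@(2,1) a4@(0,0) a5@(2,1) a6@(0,0) | pheromone: 11 0 0 0 / 1 0 0 0 / 0 17 0 0 / 0 0 0 0
t=3: a0@(0,0) a1@(2,1) a2@(2,1) a3@(2,1) a4@(0,0) a5@(2,1) a6@(0,0) | pheromone: 16 0 0 0 / 0 0 0 0 / 0 24 0 0 / 0 0 0 0
t=4: a0@(0,0) a1@(2,1) a2@(2,1) a3@(2,1) a4@(0,0) a5@(2,1) a6@(0,0) | pheromone: 21 0 0 0 / 0 0 0 0 / 0 31 0 0 / 0 0 0 0
t=5: a0@(0,0) a1@(2,1) a2@(2,1) a3@(2,1) a4@(0,0) a5@(2,1) a6@(0,0) | pheromone: 26 0 0 0 / 0 0 0 0 / 0 38 0 0 / 0 0 0 0
t=6: a0@(0,0) a1@(2,1) a2@(2,1) a3@(2,1) a4@(0,0) a5@(2,1) a6@(0,0) | pheromone: 31 0 0 0 / 0 0 0 0 / 0 45 0 0 / 0 0 0 0
t=7: a0@(0,0) a1@(2,1) a2@(2,1) a3@(2,1) a4@(0,0) a5@(2,1) a6@(0,0) | pheromone: 36 0 0 0 / 0 0 0 0 / 0 52 0 0 / 0 0 0 0

(2, 1)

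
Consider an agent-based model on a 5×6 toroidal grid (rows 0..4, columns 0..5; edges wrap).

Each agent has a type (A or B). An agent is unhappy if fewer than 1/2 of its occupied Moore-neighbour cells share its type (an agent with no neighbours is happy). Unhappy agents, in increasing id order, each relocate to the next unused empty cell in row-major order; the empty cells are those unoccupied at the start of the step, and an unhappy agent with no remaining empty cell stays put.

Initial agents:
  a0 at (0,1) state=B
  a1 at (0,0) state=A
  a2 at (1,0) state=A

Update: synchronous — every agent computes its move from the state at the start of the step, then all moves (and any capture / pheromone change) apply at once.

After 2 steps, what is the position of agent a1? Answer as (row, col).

t=1: a0@(0,2):B a1@(0,0):A a2@(1,0):A
t=2: (unchanged — steady state)

(0, 0)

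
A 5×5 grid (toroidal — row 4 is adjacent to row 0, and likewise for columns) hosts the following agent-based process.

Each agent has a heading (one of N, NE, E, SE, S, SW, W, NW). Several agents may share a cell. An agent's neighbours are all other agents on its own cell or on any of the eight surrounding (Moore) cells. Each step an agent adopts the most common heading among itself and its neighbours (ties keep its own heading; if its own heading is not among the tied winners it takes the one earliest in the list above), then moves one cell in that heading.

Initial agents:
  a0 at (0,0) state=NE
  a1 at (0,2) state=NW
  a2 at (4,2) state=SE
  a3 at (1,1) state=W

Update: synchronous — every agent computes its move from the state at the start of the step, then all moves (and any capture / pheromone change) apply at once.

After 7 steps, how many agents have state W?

1

t=1: a0@(4,1):NE a1@(4,1):NW a2@(0,3):SE a3@(1,0):W
t=2: a0@(3,2):NE a1@(3,0):NW a2@(1,4):SE a3@(1,4):W
t=3: a0@(2,3):NE a1@(2,4):NW a2@(2,0):SE a3@(1,3):W
t=4: a0@(1,4):NE a1@(1,3):NW a2@(3,1):SE a3@(1,2):W
t=5: a0@(0,0):NE a1@(0,2):NW a2@(4,2):SE a3@(1,1):W
t=6: a0@(4,1):NE a1@(4,1):NW a2@(0,3):SE a3@(1,0):W
t=7: a0@(3,2):NE a1@(3,0):NW a2@(1,4):SE a3@(1,4):W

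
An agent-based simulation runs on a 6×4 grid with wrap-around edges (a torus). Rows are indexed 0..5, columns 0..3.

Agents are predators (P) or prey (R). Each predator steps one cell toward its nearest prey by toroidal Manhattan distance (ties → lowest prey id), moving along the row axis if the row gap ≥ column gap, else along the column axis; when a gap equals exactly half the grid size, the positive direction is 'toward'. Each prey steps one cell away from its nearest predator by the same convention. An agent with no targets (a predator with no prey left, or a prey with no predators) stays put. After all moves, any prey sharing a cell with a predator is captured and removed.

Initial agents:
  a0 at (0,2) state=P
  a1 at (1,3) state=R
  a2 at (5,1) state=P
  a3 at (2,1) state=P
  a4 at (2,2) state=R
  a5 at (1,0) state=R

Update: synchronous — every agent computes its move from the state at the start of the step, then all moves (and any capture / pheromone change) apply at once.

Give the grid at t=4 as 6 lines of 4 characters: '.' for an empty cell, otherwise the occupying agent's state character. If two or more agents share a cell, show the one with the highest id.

.RP.
....
PPR.
....
....
....

t=1: a0@(1,2):P a1@(2,3):R a2@(0,1):P a3@(2,2):P a4@(2,3):R a5@(0,0):R
t=2: a0@(2,2):P a1@(2,0):R a2@(0,0):P a3@(2,3):P a4@(2,0):R a5@(0,3):R
t=3: a0@(2,3):P a1@(2,1):R a2@(0,3):P a3@(2,0):P a4@(2,1):R a5@(0,2):R
t=4: a0@(2,0):P a1@(2,2):R a2@(0,2):P a3@(2,1):P a4@(2,2):R a5@(0,1):R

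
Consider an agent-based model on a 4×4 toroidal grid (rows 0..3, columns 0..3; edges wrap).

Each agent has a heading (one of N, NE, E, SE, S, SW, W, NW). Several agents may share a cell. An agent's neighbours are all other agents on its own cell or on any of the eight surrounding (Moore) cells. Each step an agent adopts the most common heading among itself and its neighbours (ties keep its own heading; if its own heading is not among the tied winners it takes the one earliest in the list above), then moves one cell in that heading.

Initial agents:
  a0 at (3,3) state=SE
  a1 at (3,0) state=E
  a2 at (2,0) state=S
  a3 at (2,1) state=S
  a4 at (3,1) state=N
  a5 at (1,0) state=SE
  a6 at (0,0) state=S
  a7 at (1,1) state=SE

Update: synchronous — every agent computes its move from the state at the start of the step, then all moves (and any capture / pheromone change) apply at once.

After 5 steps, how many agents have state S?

t=1: a0@(0,3):S a1@(0,0):S a2@(3,1):SE a3@(3,1):S a4@(0,1):S a5@(2,0):S a6@(1,1):SE a7@(2,1):S
t=2: a0@(1,3):S a1@(1,0):S a2@(0,1):S a3@(0,1):S a4@(1,1):S a5@(3,0):S a6@(2,1):S a7@(3,1):S
t=3: a0@(2,3):S a1@(2,0):S a2@(1,1):S a3@(1,1):S a4@(2,1):S a5@(0,0):S a6@(3,1):S a7@(0,1):S
t=4: a0@(3,3):S a1@(3,0):S a2@(2,1):S a3@(2,1):S a4@(3,1):S a5@(1,0):S a6@(0,1):S a7@(1,1):S
t=5: a0@(0,3):S a1@(0,0):S a2@(3,1):S a3@(3,1):S a4@(0,1):S a5@(2,0):S a6@(1,1):S a7@(2,1):S

8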